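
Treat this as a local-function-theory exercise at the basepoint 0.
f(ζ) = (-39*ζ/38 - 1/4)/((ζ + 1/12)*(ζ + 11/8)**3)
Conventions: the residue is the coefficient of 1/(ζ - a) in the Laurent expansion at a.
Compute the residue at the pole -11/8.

The residue is 43200/566029.

At the order-3 pole -11/8 set g(ζ) = (ζ - (-11/8))^3*f(ζ) = (-39*ζ/38 - 1/4)/(ζ + 1/12).
Order-3 pole: residue = g''(a)/2; g''(-11/8) = 86400/566029, so the residue is 43200/566029.


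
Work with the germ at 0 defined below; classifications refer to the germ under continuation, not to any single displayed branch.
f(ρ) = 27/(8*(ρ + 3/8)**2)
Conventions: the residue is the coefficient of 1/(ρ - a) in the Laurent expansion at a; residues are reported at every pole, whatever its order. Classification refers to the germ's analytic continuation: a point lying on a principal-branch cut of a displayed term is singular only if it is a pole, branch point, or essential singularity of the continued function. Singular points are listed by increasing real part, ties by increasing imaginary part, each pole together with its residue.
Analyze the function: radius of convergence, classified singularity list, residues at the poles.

Radius of convergence at 0: 3/8.
At -3/8: a pole of order 2; residue 0.

Denominator factor (ρ + 3/8)^2: pole of order 2 at -3/8, modulus 3/8.
The radius of convergence is the smallest modulus among the singular points: 3/8.
At the order-2 pole -3/8 set g(ρ) = (ρ - (-3/8))^2*f(ρ) = 27/8.
Order-2 pole: residue = g'(a); g'(-3/8) = 0, so the residue is 0.


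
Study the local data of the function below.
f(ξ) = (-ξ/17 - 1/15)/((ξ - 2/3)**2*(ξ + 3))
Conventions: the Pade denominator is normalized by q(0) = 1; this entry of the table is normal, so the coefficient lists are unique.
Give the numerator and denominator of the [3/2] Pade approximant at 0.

Taylor coefficients needed (expand at 0): a_0 = -1/20, a_1 = -181/1020, a_2 = -5027/12240, a_3 = -15347/18360, a_4 = -697349/440640, a_5 = -758075/264384.
Write the denominator as Q(ξ) = 1 + q1*ξ + q2*ξ^2. Requiring Q*f - P = O(ξ^6) with deg P <= 3 kills the coefficients of ξ^4..ξ^5 in Q*f:
  ξ^4: a_4 + q1*a_3 + q2*a_2 = 0, i.e. -697349/440640 + (-15347/18360)*q1 + (-5027/12240)*q2 = 0.
  ξ^5: a_5 + q1*a_4 + q2*a_3 = 0, i.e. -758075/264384 + (-697349/440640)*q1 + (-15347/18360)*q2 = 0.
Solving this linear system: q1 = -3223889/1081947, q2 = 3189841/1442596.
The numerator is Q*f truncated at degree 3: P0 = a_0 = -1/20; P1 = a_1 + q1*a_0 = -872613/30655165; P2 = a_2 + q1*a_1 + q2*a_0 = 45927/6131033; P3 = a_3 + q1*a_2 + q2*a_1 = -137781/30655165.

The Pade approximant has numerator coefficients [-1/20, -872613/30655165, 45927/6131033, -137781/30655165]; denominator coefficients [1, -3223889/1081947, 3189841/1442596].


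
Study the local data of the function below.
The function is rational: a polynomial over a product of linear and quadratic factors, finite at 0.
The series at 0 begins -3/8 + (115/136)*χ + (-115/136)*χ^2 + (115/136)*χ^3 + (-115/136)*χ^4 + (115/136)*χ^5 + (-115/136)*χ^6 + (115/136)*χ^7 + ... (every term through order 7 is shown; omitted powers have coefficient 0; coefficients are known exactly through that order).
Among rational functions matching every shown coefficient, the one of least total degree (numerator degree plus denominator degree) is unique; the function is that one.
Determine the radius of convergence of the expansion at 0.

The radius of convergence is 1.

No rational of total degree below 2 reproduces all 8 coefficients; solving the [1/1] Pade equations on them gives f(χ) = (8*χ/17 - 3/8)/(χ + 1), whose expansion matches every shown term.
Denominator factor (χ + 1): pole of order 1 at -1, modulus 1.
The radius of convergence is the smallest modulus among the singular points: 1.


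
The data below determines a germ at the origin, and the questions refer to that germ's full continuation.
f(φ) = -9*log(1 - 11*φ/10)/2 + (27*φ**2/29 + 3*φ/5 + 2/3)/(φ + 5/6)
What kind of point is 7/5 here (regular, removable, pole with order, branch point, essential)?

The point is a regular point.

Denominator factors: φ + 5/6 = 67/30 at φ = 7/5 — none vanishes.
Branch term log(1 - φ/(10/11)): argument at 7/5 is -27/50, nonzero, so 7/5 is not its branch point (a point on a principal cut is still regular for the continued germ).
So the germ continues analytically to 7/5.


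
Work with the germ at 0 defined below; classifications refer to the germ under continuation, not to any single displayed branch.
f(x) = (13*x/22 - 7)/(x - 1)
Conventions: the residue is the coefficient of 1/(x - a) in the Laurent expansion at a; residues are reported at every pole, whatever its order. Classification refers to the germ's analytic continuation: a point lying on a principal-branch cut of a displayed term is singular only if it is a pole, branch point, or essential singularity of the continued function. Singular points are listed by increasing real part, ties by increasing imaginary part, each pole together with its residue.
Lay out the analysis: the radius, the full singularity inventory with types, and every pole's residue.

Radius of convergence at 0: 1.
At 1: a pole of order 1; residue -141/22.

Denominator factor (x - 1): pole of order 1 at 1, modulus 1.
The radius of convergence is the smallest modulus among the singular points: 1.
At the order-1 pole 1 set g(x) = (x - (1))*f(x) = 13*x/22 - 7.
Simple pole: residue = g(a) at a = 1, which is -141/22.


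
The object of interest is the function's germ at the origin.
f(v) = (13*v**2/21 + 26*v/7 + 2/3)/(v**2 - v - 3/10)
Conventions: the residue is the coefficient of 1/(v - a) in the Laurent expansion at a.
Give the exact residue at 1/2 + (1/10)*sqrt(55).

The residue is 13/6 + (317/1155)*sqrt(55).

The factor v**2 - v - 3/10 splits as (v - a)(v - a') with a = 1/2 + (1/10)*sqrt(55), a' = 1/2 - (1/10)*sqrt(55). At the order-1 pole a set g(v) = (v - a)*f(v) = [13*v**2/21 + 26*v/7 + 2/3] / (v - a').
Simple pole: residue = g(a) at a = 1/2 + (1/10)*sqrt(55), which is 13/6 + (317/1155)*sqrt(55).


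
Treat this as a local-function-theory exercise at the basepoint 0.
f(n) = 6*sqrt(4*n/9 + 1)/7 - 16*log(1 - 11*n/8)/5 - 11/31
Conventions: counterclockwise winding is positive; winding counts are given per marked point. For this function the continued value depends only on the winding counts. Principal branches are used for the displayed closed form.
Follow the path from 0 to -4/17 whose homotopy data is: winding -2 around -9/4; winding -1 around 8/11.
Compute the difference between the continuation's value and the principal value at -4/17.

Continued minus principal equals (32/5)*pi*i.

The rational part is single-valued and drops out of the difference; each branch term changes only by its own monodromy.
(6/7)*sqrt(1 - n/(-9/4)): winding -2 is even, the square root returns to the same sheet, contribution 0.
(-16/5)*log(1 - n/(8/11)): each positive loop around 8/11 adds 2*pi*i to the log, so winding -1 contributes (-16/5)*(-1)*2*pi*i = (32/5)*pi*i.
Summing the contributions at n = -4/17 gives (32/5)*pi*i.


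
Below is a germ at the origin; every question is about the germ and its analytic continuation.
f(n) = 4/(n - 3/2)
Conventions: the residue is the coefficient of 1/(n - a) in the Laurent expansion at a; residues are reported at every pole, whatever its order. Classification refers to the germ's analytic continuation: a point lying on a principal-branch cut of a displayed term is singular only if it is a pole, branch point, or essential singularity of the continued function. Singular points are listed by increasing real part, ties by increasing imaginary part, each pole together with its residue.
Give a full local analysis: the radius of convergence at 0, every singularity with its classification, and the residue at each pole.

Radius of convergence at 0: 3/2.
At 3/2: a pole of order 1; residue 4.

Denominator factor (n - 3/2): pole of order 1 at 3/2, modulus 3/2.
The radius of convergence is the smallest modulus among the singular points: 3/2.
At the order-1 pole 3/2 set g(n) = (n - (3/2))*f(n) = 4.
Simple pole: residue = g(a) at a = 3/2, which is 4.


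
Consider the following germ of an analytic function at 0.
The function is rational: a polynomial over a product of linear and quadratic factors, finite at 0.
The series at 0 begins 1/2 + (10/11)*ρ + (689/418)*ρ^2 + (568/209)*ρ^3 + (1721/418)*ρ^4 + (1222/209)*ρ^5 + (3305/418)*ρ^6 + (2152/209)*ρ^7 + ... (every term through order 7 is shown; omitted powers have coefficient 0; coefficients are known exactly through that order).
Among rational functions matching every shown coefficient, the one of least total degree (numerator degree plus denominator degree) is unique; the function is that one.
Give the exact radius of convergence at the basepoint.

No rational of total degree below 5 reproduces all 8 coefficients; solving the [2/3] Pade equations on them gives f(ρ) = (-8*ρ**2/19 + 13*ρ/22 - 1/2)/(ρ - 1)**3, whose expansion matches every shown term.
Denominator factor (ρ - 1)^3: pole of order 3 at 1, modulus 1.
The radius of convergence is the smallest modulus among the singular points: 1.

The radius of convergence is 1.


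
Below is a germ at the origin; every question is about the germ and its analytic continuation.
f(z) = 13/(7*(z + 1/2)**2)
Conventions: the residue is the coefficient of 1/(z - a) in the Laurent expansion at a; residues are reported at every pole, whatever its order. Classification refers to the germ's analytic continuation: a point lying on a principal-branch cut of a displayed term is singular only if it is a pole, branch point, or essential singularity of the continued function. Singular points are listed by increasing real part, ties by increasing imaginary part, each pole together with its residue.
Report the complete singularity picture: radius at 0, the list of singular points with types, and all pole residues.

Denominator factor (z + 1/2)^2: pole of order 2 at -1/2, modulus 1/2.
The radius of convergence is the smallest modulus among the singular points: 1/2.
At the order-2 pole -1/2 set g(z) = (z - (-1/2))^2*f(z) = 13/7.
Order-2 pole: residue = g'(a); g'(-1/2) = 0, so the residue is 0.

Radius of convergence at 0: 1/2.
At -1/2: a pole of order 2; residue 0.


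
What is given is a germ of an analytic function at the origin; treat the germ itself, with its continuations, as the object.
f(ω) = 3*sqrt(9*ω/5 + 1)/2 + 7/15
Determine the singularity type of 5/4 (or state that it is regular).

The point is a regular point.

There is no denominator, hence no pole anywhere.
Branch term sqrt(1 - ω/(-5/9)): argument at 5/4 is 13/4, nonzero, so 5/4 is not its branch point (a point on a principal cut is still regular for the continued germ).
So the germ continues analytically to 5/4.


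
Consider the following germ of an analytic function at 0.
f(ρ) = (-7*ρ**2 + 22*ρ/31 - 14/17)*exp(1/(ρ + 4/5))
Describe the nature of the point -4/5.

The exponent 1/(ρ - (-4/5)) has a pole at -4/5, so exp(1/(ρ - (-4/5))) takes every nonzero value near it: an essential singularity (not a pole of any order).

The point is an essential singularity.


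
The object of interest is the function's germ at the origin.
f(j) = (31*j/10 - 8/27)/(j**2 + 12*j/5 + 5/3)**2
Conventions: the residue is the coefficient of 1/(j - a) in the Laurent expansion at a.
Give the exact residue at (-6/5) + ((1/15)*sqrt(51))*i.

The residue is ((13555/10404)*sqrt(51))*i.

The factor j**2 + 12*j/5 + 5/3 splits as (j - a)(j - a') with a = (-6/5) + ((1/15)*sqrt(51))*i, a' = (-6/5) - ((1/15)*sqrt(51))*i. At the order-2 pole a set g(j) = (j - a)^2*f(j) = [31*j/10 - 8/27] / (j - a')^2.
Order-2 pole: residue = g'(a); g'((-6/5) + ((1/15)*sqrt(51))*i) = ((13555/10404)*sqrt(51))*i, so the residue is ((13555/10404)*sqrt(51))*i.


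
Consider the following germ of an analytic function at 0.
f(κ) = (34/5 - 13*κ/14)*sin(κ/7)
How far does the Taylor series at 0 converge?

The factor sin(κ/7) is entire and contributes no finite singular point.
The polynomial part has no poles.
No finite singular points: the Taylor series at 0 converges everywhere.

The radius of convergence is infinite.


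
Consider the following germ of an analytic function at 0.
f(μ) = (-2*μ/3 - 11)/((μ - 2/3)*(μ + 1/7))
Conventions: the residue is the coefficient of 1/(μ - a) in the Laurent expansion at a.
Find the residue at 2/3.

The residue is -721/51.

At the order-1 pole 2/3 set g(μ) = (μ - (2/3))*f(μ) = (-2*μ/3 - 11)/(μ + 1/7).
Simple pole: residue = g(a) at a = 2/3, which is -721/51.


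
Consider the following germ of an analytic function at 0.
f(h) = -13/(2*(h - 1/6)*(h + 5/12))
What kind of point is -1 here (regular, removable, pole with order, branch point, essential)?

The point is a regular point.

Denominator factors: h + 5/12 = -7/12 at h = -1; h - 1/6 = -7/6 at h = -1 — none vanishes.
So the germ continues analytically to -1.


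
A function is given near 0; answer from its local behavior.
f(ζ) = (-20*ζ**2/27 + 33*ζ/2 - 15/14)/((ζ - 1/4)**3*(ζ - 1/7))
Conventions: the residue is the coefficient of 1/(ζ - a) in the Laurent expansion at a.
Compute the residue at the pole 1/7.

The residue is -753088/729.

At the order-1 pole 1/7 set g(ζ) = (ζ - (1/7))*f(ζ) = (-20*ζ**2/27 + 33*ζ/2 - 15/14)/(ζ - 1/4)**3.
Simple pole: residue = g(a) at a = 1/7, which is -753088/729.


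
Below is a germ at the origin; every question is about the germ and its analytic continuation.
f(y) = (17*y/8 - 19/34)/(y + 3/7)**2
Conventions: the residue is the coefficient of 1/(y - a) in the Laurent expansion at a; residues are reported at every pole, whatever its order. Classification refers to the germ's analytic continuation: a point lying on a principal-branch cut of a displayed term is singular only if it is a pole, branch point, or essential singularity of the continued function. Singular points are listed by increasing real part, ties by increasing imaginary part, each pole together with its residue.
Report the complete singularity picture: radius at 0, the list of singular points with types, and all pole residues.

Radius of convergence at 0: 3/7.
At -3/7: a pole of order 2; residue 17/8.

Denominator factor (y + 3/7)^2: pole of order 2 at -3/7, modulus 3/7.
The radius of convergence is the smallest modulus among the singular points: 3/7.
At the order-2 pole -3/7 set g(y) = (y - (-3/7))^2*f(y) = 17*y/8 - 19/34.
Order-2 pole: residue = g'(a); g'(-3/7) = 17/8, so the residue is 17/8.


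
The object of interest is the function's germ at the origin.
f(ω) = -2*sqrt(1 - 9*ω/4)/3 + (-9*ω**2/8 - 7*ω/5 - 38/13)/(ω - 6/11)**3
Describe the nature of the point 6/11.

The point is a pole of order 3.

The denominator factor ω - 6/11 vanishes at 6/11 and appears to the power 3; the numerator there equals -63257/15730, nonzero, and no other factor vanishes.
The branch terms are analytic at this point.
Hence a pole whose order is the multiplicity, 3.


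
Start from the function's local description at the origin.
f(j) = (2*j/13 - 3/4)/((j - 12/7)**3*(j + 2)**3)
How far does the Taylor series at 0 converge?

The radius of convergence is 12/7.

Denominator factor (j + 2)^3: pole of order 3 at -2, modulus 2.
Denominator factor (j - 12/7)^3: pole of order 3 at 12/7, modulus 12/7.
The radius of convergence is the smallest modulus among the singular points: 12/7.


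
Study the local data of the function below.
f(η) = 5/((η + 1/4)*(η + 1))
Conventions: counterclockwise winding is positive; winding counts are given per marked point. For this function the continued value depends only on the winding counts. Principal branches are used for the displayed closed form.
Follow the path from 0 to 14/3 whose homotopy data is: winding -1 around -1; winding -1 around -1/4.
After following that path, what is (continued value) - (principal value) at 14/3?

Continued minus principal equals 0.

The function is rational, hence single-valued: continuing it around any pole returns the same value, so the difference is 0.


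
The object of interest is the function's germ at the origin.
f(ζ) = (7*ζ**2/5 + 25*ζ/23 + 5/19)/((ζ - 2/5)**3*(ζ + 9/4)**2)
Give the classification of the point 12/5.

The point is a regular point.

Denominator factors: ζ + 9/4 = 93/20 at ζ = 12/5; ζ - 2/5 = 2 at ζ = 12/5 — none vanishes.
So the germ continues analytically to 12/5.


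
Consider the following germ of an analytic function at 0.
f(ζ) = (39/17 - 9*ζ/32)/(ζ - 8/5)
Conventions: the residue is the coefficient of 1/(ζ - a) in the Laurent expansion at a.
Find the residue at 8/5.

At the order-1 pole 8/5 set g(ζ) = (ζ - (8/5))*f(ζ) = 39/17 - 9*ζ/32.
Simple pole: residue = g(a) at a = 8/5, which is 627/340.

The residue is 627/340.


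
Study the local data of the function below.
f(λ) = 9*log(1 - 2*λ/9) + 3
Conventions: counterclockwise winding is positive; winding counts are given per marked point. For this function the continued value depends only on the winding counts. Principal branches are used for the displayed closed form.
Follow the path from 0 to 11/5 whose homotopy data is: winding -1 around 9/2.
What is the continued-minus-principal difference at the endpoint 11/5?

Continued minus principal equals -(18)*pi*i.

The rational part is single-valued and drops out of the difference; each branch term changes only by its own monodromy.
(9)*log(1 - λ/(9/2)): each positive loop around 9/2 adds 2*pi*i to the log, so winding -1 contributes (9)*(-1)*2*pi*i = -(18)*pi*i.
Summing the contributions at λ = 11/5 gives -(18)*pi*i.


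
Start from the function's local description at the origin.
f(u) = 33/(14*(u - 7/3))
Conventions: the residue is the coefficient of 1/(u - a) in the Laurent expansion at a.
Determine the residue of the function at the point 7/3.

The residue is 33/14.

At the order-1 pole 7/3 set g(u) = (u - (7/3))*f(u) = 33/14.
Simple pole: residue = g(a) at a = 7/3, which is 33/14.


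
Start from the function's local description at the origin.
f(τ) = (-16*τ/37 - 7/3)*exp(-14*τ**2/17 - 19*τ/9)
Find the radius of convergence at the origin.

The radius of convergence is infinite.

The factor exp(-14*τ**2/17 - 19*τ/9) is entire and contributes no finite singular point.
The polynomial part has no poles.
No finite singular points: the Taylor series at 0 converges everywhere.


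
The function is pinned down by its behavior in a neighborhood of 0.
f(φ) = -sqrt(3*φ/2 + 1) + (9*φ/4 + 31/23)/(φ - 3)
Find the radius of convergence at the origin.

The radius of convergence is 2/3.

Denominator factor (φ - 3): pole of order 1 at 3, modulus 3.
Branch term (-1)*sqrt(1 - φ/(-2/3)): its argument vanishes at φ = -2/3, a square-root branch point, modulus 2/3.
The radius of convergence is the smallest modulus among the singular points: 2/3.


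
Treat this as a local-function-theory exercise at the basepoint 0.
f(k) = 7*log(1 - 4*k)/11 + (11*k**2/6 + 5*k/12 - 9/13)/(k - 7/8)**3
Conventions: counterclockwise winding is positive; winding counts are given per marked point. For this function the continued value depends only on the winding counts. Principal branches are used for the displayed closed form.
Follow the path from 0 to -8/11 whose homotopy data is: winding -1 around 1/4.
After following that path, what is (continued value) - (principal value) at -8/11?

Continued minus principal equals -(14/11)*pi*i.

The rational part is single-valued and drops out of the difference; each branch term changes only by its own monodromy.
(7/11)*log(1 - k/(1/4)): each positive loop around 1/4 adds 2*pi*i to the log, so winding -1 contributes (7/11)*(-1)*2*pi*i = -(14/11)*pi*i.
Summing the contributions at k = -8/11 gives -(14/11)*pi*i.


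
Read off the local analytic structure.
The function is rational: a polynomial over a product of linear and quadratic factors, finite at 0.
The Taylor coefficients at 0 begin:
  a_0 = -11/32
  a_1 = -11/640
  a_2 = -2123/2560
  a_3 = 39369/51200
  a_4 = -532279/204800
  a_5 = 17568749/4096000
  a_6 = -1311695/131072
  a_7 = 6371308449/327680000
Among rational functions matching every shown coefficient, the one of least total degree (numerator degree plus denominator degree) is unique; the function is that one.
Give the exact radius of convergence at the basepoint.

The radius of convergence is -5/22 + (7/22)*sqrt(5).

No rational of total degree below 4 reproduces all 8 coefficients; solving the [1/3] Pade equations on them gives f(κ) = (-κ/2 - 5/8)/((κ - 4)*(κ**2 - 5*κ/11 - 5/11)), whose expansion matches every shown term.
Denominator factor (κ - 4): pole of order 1 at 4, modulus 4.
Denominator factor (κ**2 - 5*κ/11 - 5/11): discriminant 245/121, real irrational roots 5/22 + (7/22)*sqrt(5) and 5/22 - (7/22)*sqrt(5); poles of order 1, moduli 5/22 + (7/22)*sqrt(5) and -5/22 + (7/22)*sqrt(5).
The radius of convergence is the smallest modulus among the singular points: -5/22 + (7/22)*sqrt(5).


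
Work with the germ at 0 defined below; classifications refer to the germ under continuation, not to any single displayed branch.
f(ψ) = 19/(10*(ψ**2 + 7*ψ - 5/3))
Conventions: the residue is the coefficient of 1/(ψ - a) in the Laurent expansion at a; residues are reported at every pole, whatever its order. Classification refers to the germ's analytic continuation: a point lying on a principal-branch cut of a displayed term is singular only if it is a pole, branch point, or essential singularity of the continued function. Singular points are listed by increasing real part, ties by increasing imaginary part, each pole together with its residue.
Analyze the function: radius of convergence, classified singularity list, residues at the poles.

Denominator factor (ψ**2 + 7*ψ - 5/3): discriminant 167/3, real irrational roots -7/2 + (1/6)*sqrt(501) and -7/2 - (1/6)*sqrt(501); poles of order 1, moduli -7/2 + (1/6)*sqrt(501) and 7/2 + (1/6)*sqrt(501).
The radius of convergence is the smallest modulus among the singular points: -7/2 + (1/6)*sqrt(501).
The factor ψ**2 + 7*ψ - 5/3 splits as (ψ - a)(ψ - a') with a = -7/2 - (1/6)*sqrt(501), a' = -7/2 + (1/6)*sqrt(501). At the order-1 pole a set g(ψ) = (ψ - a)*f(ψ) = [19/10] / (ψ - a').
Simple pole: residue = g(a) at a = -7/2 - (1/6)*sqrt(501), which is -(19/1670)*sqrt(501).
The factor ψ**2 + 7*ψ - 5/3 splits as (ψ - a)(ψ - a') with a = -7/2 + (1/6)*sqrt(501), a' = -7/2 - (1/6)*sqrt(501). At the order-1 pole a set g(ψ) = (ψ - a)*f(ψ) = [19/10] / (ψ - a').
Simple pole: residue = g(a) at a = -7/2 + (1/6)*sqrt(501), which is (19/1670)*sqrt(501).
List the singular points by increasing real part (a conjugate pair: the negative imaginary part first).

Radius of convergence at 0: -7/2 + (1/6)*sqrt(501).
At -7/2 - (1/6)*sqrt(501): a pole of order 1; residue -(19/1670)*sqrt(501).
At -7/2 + (1/6)*sqrt(501): a pole of order 1; residue (19/1670)*sqrt(501).


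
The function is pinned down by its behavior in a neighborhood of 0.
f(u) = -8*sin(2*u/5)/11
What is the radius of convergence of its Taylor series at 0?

The factor -sin(2*u/5) is entire and contributes no finite singular point.
The polynomial part has no poles.
No finite singular points: the Taylor series at 0 converges everywhere.

The radius of convergence is infinite.


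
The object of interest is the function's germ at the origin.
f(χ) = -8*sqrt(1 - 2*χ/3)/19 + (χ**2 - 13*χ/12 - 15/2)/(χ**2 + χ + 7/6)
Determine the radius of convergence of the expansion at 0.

Denominator factor (χ**2 + χ + 7/6): discriminant -11/3, complex-conjugate roots (-1/2) + ((1/6)*sqrt(33))*i and (-1/2) - ((1/6)*sqrt(33))*i; poles of order 1, moduli (1/6)*sqrt(42) and (1/6)*sqrt(42).
Branch term (-8/19)*sqrt(1 - χ/(3/2)): its argument vanishes at χ = 3/2, a square-root branch point, modulus 3/2.
The radius of convergence is the smallest modulus among the singular points: (1/6)*sqrt(42).

The radius of convergence is (1/6)*sqrt(42).


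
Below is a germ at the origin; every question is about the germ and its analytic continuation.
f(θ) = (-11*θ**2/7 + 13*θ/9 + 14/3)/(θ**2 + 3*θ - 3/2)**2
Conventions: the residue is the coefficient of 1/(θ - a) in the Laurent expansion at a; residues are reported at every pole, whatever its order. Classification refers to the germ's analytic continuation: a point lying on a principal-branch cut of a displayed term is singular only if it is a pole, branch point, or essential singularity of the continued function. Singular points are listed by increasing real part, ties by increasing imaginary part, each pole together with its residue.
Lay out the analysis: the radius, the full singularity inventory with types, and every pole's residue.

Radius of convergence at 0: -3/2 + (1/2)*sqrt(15).
At -3/2 - (1/2)*sqrt(15): a pole of order 2; residue (68/1575)*sqrt(15).
At -3/2 + (1/2)*sqrt(15): a pole of order 2; residue -(68/1575)*sqrt(15).

Denominator factor (θ**2 + 3*θ - 3/2)^2: discriminant 15, real irrational roots -3/2 + (1/2)*sqrt(15) and -3/2 - (1/2)*sqrt(15); poles of order 2, moduli -3/2 + (1/2)*sqrt(15) and 3/2 + (1/2)*sqrt(15).
The radius of convergence is the smallest modulus among the singular points: -3/2 + (1/2)*sqrt(15).
The factor θ**2 + 3*θ - 3/2 splits as (θ - a)(θ - a') with a = -3/2 - (1/2)*sqrt(15), a' = -3/2 + (1/2)*sqrt(15). At the order-2 pole a set g(θ) = (θ - a)^2*f(θ) = [-11*θ**2/7 + 13*θ/9 + 14/3] / (θ - a')^2.
Order-2 pole: residue = g'(a); g'(-3/2 - (1/2)*sqrt(15)) = (68/1575)*sqrt(15), so the residue is (68/1575)*sqrt(15).
The factor θ**2 + 3*θ - 3/2 splits as (θ - a)(θ - a') with a = -3/2 + (1/2)*sqrt(15), a' = -3/2 - (1/2)*sqrt(15). At the order-2 pole a set g(θ) = (θ - a)^2*f(θ) = [-11*θ**2/7 + 13*θ/9 + 14/3] / (θ - a')^2.
Order-2 pole: residue = g'(a); g'(-3/2 + (1/2)*sqrt(15)) = -(68/1575)*sqrt(15), so the residue is -(68/1575)*sqrt(15).
List the singular points by increasing real part (a conjugate pair: the negative imaginary part first).


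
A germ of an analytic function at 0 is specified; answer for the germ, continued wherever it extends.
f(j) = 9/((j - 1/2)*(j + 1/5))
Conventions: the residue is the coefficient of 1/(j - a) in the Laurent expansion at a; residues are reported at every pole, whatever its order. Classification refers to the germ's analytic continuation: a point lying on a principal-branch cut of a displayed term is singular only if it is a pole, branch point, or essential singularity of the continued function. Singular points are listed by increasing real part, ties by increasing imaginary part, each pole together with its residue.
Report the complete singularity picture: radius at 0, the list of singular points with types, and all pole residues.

Radius of convergence at 0: 1/5.
At -1/5: a pole of order 1; residue -90/7.
At 1/2: a pole of order 1; residue 90/7.

Denominator factor (j + 1/5): pole of order 1 at -1/5, modulus 1/5.
Denominator factor (j - 1/2): pole of order 1 at 1/2, modulus 1/2.
The radius of convergence is the smallest modulus among the singular points: 1/5.
At the order-1 pole -1/5 set g(j) = (j - (-1/5))*f(j) = 9/(j - 1/2).
Simple pole: residue = g(a) at a = -1/5, which is -90/7.
At the order-1 pole 1/2 set g(j) = (j - (1/2))*f(j) = 9/(j + 1/5).
Simple pole: residue = g(a) at a = 1/2, which is 90/7.
List the singular points by increasing real part (a conjugate pair: the negative imaginary part first).


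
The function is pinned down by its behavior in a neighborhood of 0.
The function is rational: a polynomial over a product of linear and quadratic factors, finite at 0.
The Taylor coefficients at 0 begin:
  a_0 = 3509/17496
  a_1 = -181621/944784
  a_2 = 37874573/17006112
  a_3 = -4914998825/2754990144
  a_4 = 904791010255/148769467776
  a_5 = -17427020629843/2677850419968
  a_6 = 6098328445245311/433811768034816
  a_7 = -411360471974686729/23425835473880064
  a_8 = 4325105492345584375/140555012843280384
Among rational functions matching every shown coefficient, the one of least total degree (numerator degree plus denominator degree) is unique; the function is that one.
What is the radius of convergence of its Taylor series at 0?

The radius of convergence is -1/6 + (1/66)*sqrt(3685).

No rational of total degree below 7 reproduces all 9 coefficients; solving the [2/5] Pade equations on them gives f(σ) = (-13*σ**2/2 + σ/4 - 29/36)/((σ - 6)*(σ**2 - σ/3 - 9/11)**2), whose expansion matches every shown term.
Denominator factor (σ**2 - σ/3 - 9/11)^2: discriminant 335/99, real irrational roots 1/6 + (1/66)*sqrt(3685) and 1/6 - (1/66)*sqrt(3685); poles of order 2, moduli 1/6 + (1/66)*sqrt(3685) and -1/6 + (1/66)*sqrt(3685).
Denominator factor (σ - 6): pole of order 1 at 6, modulus 6.
The radius of convergence is the smallest modulus among the singular points: -1/6 + (1/66)*sqrt(3685).


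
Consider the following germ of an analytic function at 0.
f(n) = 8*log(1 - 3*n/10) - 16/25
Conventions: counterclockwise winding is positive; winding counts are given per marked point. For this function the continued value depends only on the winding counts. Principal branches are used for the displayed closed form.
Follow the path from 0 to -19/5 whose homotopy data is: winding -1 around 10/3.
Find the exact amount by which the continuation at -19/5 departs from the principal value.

The rational part is single-valued and drops out of the difference; each branch term changes only by its own monodromy.
(8)*log(1 - n/(10/3)): each positive loop around 10/3 adds 2*pi*i to the log, so winding -1 contributes (8)*(-1)*2*pi*i = -(16)*pi*i.
Summing the contributions at n = -19/5 gives -(16)*pi*i.

Continued minus principal equals -(16)*pi*i.


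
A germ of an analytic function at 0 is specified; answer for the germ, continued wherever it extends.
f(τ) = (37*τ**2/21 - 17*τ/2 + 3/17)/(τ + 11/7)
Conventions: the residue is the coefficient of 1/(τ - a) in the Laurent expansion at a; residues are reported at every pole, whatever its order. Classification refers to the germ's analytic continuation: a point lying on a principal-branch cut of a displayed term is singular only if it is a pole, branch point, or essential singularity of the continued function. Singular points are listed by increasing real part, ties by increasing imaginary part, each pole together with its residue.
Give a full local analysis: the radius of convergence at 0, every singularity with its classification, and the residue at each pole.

Denominator factor (τ + 11/7): pole of order 1 at -11/7, modulus 11/7.
The radius of convergence is the smallest modulus among the singular points: 11/7.
At the order-1 pole -11/7 set g(τ) = (τ - (-11/7))*f(τ) = 37*τ**2/21 - 17*τ/2 + 3/17.
Simple pole: residue = g(a) at a = -11/7, which is 625705/34986.

Radius of convergence at 0: 11/7.
At -11/7: a pole of order 1; residue 625705/34986.


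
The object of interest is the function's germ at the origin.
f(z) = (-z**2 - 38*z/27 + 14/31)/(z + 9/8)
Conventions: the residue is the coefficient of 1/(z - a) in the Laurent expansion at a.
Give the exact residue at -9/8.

The residue is 4579/5952.

At the order-1 pole -9/8 set g(z) = (z - (-9/8))*f(z) = -z**2 - 38*z/27 + 14/31.
Simple pole: residue = g(a) at a = -9/8, which is 4579/5952.


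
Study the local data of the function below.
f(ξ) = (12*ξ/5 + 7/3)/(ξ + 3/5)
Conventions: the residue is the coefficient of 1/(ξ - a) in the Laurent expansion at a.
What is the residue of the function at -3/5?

The residue is 67/75.

At the order-1 pole -3/5 set g(ξ) = (ξ - (-3/5))*f(ξ) = 12*ξ/5 + 7/3.
Simple pole: residue = g(a) at a = -3/5, which is 67/75.


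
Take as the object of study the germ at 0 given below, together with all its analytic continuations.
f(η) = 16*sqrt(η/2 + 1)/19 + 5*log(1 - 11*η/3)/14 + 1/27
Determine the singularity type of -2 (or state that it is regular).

The term (16/19)*sqrt(1 - η/(-2)) has argument 1 - -2/(-2) = 0 at -2: a square-root (algebraic, two-sheeted) branch point; the remaining terms are analytic or single-valued there.

The point is an algebraic (square-root) branch point.


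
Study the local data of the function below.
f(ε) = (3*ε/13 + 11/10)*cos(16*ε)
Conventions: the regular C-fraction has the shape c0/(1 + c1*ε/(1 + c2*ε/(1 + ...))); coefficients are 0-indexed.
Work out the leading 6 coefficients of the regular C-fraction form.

The regular C-fraction coefficients are [11/10, -30/143, 1309186/2145, -9152/15, -114400/654593, -3278590/93606799].

Taylor coefficients (expand at 0): a_0 = 11/10, a_1 = 3/13, a_2 = -704/5, a_3 = -384/13, a_4 = 45056/15, a_5 = 8192/13.
c0 = a_0 = 11/10. Peel one level at a time: if S = 1 + c*ε/S' with S'(0) = 1, then c is the ε-coefficient of S and S' = c*ε/(S - 1).
S_1 = c0/f = 1 + (-30/143)*ε + (2618372/20449)*ε^2 + ...; c1 = -30/143.
S_2 = c1*ε/(S_1 - 1) = 1 + (1309186/2145)*ε + (83787904/225)*ε^2 + ...; c2 = 1309186/2145.
S_3 = c2*ε/(S_2 - 1) = 1 + (-9152/15)*ε + (-209397760/1963779)*ε^2 + ...; c3 = -9152/15.
S_4 = c3*ε/(S_3 - 1) = 1 + (-114400/654593)*ε + (-2622872000/428491995649)*ε^2 + ...; c4 = -114400/654593.
S_5 = c4*ε/(S_4 - 1) = 1 + (-3278590/93606799)*ε + ...; c5 = -3278590/93606799.


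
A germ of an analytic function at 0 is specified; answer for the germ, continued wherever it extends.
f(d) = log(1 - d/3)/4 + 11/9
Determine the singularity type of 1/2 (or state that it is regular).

The point is a regular point.

There is no denominator, hence no pole anywhere.
Branch term log(1 - d/(3)): argument at 1/2 is 5/6, nonzero, so 1/2 is not its branch point (a point on a principal cut is still regular for the continued germ).
So the germ continues analytically to 1/2.


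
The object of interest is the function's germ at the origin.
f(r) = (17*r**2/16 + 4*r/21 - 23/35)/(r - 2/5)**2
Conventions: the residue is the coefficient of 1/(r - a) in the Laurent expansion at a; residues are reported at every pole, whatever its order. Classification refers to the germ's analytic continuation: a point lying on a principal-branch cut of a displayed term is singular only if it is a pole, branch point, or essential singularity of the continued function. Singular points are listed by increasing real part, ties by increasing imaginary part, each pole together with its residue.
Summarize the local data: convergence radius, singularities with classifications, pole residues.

Denominator factor (r - 2/5)^2: pole of order 2 at 2/5, modulus 2/5.
The radius of convergence is the smallest modulus among the singular points: 2/5.
At the order-2 pole 2/5 set g(r) = (r - (2/5))^2*f(r) = 17*r**2/16 + 4*r/21 - 23/35.
Order-2 pole: residue = g'(a); g'(2/5) = 437/420, so the residue is 437/420.

Radius of convergence at 0: 2/5.
At 2/5: a pole of order 2; residue 437/420.


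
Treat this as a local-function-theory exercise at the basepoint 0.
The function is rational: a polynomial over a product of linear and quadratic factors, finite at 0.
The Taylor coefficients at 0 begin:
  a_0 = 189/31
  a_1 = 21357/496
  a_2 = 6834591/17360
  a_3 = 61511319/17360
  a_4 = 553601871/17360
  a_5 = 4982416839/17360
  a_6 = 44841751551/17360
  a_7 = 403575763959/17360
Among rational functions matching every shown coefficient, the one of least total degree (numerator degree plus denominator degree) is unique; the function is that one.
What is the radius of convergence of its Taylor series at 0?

No rational of total degree below 3 reproduces all 8 coefficients; solving the [2/1] Pade equations on them gives f(u) = (-24*u**2/35 + 21*u/16 - 21/31)/(u - 1/9), whose expansion matches every shown term.
Denominator factor (u - 1/9): pole of order 1 at 1/9, modulus 1/9.
The radius of convergence is the smallest modulus among the singular points: 1/9.

The radius of convergence is 1/9.


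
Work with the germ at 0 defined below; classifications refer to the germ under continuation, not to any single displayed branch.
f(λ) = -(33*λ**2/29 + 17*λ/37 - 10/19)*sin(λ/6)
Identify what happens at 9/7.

The point is a regular point.

There is no denominator, hence no pole anywhere.
The factor -sin(λ/6) is entire.
So the germ continues analytically to 9/7.


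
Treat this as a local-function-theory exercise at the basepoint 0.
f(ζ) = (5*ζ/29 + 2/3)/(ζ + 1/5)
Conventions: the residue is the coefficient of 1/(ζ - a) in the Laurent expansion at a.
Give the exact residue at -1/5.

At the order-1 pole -1/5 set g(ζ) = (ζ - (-1/5))*f(ζ) = 5*ζ/29 + 2/3.
Simple pole: residue = g(a) at a = -1/5, which is 55/87.

The residue is 55/87.


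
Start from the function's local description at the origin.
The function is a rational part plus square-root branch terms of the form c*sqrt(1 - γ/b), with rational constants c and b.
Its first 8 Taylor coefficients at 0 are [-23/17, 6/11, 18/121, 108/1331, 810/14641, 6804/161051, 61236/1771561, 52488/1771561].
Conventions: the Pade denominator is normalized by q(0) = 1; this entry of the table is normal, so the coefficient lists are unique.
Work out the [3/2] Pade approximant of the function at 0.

Taylor coefficients needed (read off): a_0 = -23/17, a_1 = 6/11, a_2 = 18/121, a_3 = 108/1331, a_4 = 810/14641, a_5 = 6804/161051.
Write the denominator as Q(γ) = 1 + q1*γ + q2*γ^2. Requiring Q*f - P = O(γ^6) with deg P <= 3 kills the coefficients of γ^4..γ^5 in Q*f:
  γ^4: a_4 + q1*a_3 + q2*a_2 = 0, i.e. 810/14641 + (108/1331)*q1 + (18/121)*q2 = 0.
  γ^5: a_5 + q1*a_4 + q2*a_3 = 0, i.e. 6804/161051 + (810/14641)*q1 + (108/1331)*q2 = 0.
Solving this linear system: q1 = -12/11, q2 = 27/121.
The numerator is Q*f truncated at degree 3: P0 = a_0 = -23/17; P1 = a_1 + q1*a_0 = 378/187; P2 = a_2 + q1*a_1 + q2*a_0 = -1539/2057; P3 = a_3 + q1*a_2 + q2*a_1 = 54/1331.

The Pade approximant has numerator coefficients [-23/17, 378/187, -1539/2057, 54/1331]; denominator coefficients [1, -12/11, 27/121].


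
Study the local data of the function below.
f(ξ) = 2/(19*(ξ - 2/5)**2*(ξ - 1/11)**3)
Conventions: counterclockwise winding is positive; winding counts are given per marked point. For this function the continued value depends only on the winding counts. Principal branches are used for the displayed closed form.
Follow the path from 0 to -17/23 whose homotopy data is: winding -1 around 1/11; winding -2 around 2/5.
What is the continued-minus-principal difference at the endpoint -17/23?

The function is rational, hence single-valued: continuing it around any pole returns the same value, so the difference is 0.

Continued minus principal equals 0.


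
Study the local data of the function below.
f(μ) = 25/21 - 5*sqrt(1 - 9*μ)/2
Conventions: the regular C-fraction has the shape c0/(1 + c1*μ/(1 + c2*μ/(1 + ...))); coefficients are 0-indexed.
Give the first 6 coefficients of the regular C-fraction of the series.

The regular C-fraction coefficients are [-55/42, 189/22, -477/44, -99/212, -855/212, -477/380].

Taylor coefficients (expand at 0): a_0 = -55/42, a_1 = 45/4, a_2 = 405/16, a_3 = 3645/32, a_4 = 164025/256, a_5 = 2066715/512.
c0 = a_0 = -55/42. Peel one level at a time: if S = 1 + c*μ/S' with S'(0) = 1, then c is the μ-coefficient of S and S' = c*μ/(S - 1).
S_1 = c0/f = 1 + (189/22)*μ + (90153/968)*μ^2 + ...; c1 = 189/22.
S_2 = c1*μ/(S_1 - 1) = 1 + (-477/44)*μ + (-81/16)*μ^2 + ...; c2 = -477/44.
S_3 = c2*μ/(S_2 - 1) = 1 + (-99/212)*μ + (-84645/44944)*μ^2 + ...; c3 = -99/212.
S_4 = c3*μ/(S_3 - 1) = 1 + (-855/212)*μ + (-81/16)*μ^2 + ...; c4 = -855/212.
S_5 = c4*μ/(S_4 - 1) = 1 + (-477/380)*μ + ...; c5 = -477/380.


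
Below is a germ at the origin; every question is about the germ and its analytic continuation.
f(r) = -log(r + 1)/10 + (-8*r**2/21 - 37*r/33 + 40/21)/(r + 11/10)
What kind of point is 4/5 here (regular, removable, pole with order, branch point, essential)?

The point is a regular point.

Denominator factors: r + 11/10 = 19/10 at r = 4/5 — none vanishes.
Branch term log(1 - r/(-1)): argument at 4/5 is 9/5, nonzero, so 4/5 is not its branch point (a point on a principal cut is still regular for the continued germ).
So the germ continues analytically to 4/5.


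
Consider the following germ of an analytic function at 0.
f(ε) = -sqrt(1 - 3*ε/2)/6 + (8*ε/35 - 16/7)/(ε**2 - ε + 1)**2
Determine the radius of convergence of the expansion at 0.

The radius of convergence is 2/3.

Denominator factor (ε**2 - ε + 1)^2: discriminant -3, complex-conjugate roots (1/2) + ((1/2)*sqrt(3))*i and (1/2) - ((1/2)*sqrt(3))*i; poles of order 2, moduli 1 and 1.
Branch term (-1/6)*sqrt(1 - ε/(2/3)): its argument vanishes at ε = 2/3, a square-root branch point, modulus 2/3.
The radius of convergence is the smallest modulus among the singular points: 2/3.
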